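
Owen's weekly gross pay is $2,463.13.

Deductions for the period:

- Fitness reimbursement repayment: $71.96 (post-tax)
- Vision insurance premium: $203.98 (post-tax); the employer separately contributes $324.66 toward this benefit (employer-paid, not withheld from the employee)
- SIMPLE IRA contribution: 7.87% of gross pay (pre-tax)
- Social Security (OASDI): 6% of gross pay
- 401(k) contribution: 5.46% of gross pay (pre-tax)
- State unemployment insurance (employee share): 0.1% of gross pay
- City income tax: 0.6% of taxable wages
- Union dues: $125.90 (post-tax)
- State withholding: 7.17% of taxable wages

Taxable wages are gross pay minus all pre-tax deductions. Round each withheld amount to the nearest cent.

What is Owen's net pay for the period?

$1,416.83

401(k) contribution: $2,463.13 × 0.0546 = $134.49
SIMPLE IRA contribution: $2,463.13 × 0.0787 = $193.85
Pre-tax total = $134.49 + $193.85 = $328.34
Taxable wages = $2,463.13 − $328.34 = $2,134.79
State withholding: $2,134.79 × 0.0717 = $153.06
City income tax: $2,134.79 × 0.006 = $12.81
Social Security (OASDI): $2,463.13 × 0.06 = $147.79
State unemployment insurance (employee share): $2,463.13 × 0.001 = $2.46
Fitness reimbursement repayment: $71.96
Vision insurance premium: $203.98
Union dues: $125.90
(Employer's $324.66 toward vision insurance premium is not withheld from the employee.)
Total deductions = $134.49 + $193.85 + $153.06 + $12.81 + $147.79 + $2.46 + $71.96 + $203.98 + $125.90 = $1,046.30
Net pay = $2,463.13 − $1,046.30 = $1,416.83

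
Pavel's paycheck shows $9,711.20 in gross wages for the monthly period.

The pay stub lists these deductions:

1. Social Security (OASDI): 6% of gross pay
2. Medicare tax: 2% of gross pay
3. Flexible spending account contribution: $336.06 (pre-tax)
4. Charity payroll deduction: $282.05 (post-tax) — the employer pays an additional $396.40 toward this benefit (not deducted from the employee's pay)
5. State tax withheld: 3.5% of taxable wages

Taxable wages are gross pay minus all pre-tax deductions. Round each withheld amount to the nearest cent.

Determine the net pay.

$7,988.07

Flexible spending account contribution: $336.06
Taxable wages = $9,711.20 − $336.06 = $9,375.14
State tax withheld: $9,375.14 × 0.035 = $328.13
Social Security (OASDI): $9,711.20 × 0.06 = $582.67
Medicare tax: $9,711.20 × 0.02 = $194.22
Charity payroll deduction: $282.05
(Employer's $396.40 toward charity payroll deduction is not withheld from the employee.)
Total deductions = $336.06 + $328.13 + $582.67 + $194.22 + $282.05 = $1,723.13
Net pay = $9,711.20 − $1,723.13 = $7,988.07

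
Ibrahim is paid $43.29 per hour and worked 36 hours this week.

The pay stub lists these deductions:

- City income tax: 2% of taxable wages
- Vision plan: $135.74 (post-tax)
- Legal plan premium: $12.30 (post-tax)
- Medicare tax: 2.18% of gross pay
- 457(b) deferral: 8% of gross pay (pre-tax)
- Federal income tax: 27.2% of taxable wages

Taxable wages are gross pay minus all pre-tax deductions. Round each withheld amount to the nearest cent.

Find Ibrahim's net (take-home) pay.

Gross pay: 36 × $43.29 = $1,558.44
457(b) deferral: $1,558.44 × 0.08 = $124.68
Taxable wages = $1,558.44 − $124.68 = $1,433.76
City income tax: $1,433.76 × 0.02 = $28.68
Federal income tax: $1,433.76 × 0.272 = $389.98
Medicare tax: $1,558.44 × 0.0218 = $33.97
Vision plan: $135.74
Legal plan premium: $12.30
Total deductions = $124.68 + $28.68 + $389.98 + $33.97 + $135.74 + $12.30 = $725.35
Net pay = $1,558.44 − $725.35 = $833.09

$833.09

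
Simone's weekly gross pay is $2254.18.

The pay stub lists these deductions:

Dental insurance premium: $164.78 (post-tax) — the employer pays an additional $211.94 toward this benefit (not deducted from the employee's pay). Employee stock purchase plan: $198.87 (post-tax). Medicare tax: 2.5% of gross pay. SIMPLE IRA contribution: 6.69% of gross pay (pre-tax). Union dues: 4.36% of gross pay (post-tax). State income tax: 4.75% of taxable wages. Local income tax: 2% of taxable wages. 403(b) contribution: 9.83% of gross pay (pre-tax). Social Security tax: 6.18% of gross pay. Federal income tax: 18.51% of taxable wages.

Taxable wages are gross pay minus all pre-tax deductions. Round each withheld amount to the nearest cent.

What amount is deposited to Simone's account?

SIMPLE IRA contribution: $2254.18 × 0.0669 = $150.80
403(b) contribution: $2254.18 × 0.0983 = $221.59
Pre-tax total = $150.80 + $221.59 = $372.39
Taxable wages = $2254.18 − $372.39 = $1881.79
Local income tax: $1881.79 × 0.02 = $37.64
State income tax: $1881.79 × 0.0475 = $89.39
Federal income tax: $1881.79 × 0.1851 = $348.32
Medicare tax: $2254.18 × 0.025 = $56.35
Social Security tax: $2254.18 × 0.0618 = $139.31
Dental insurance premium: $164.78
Employee stock purchase plan: $198.87
Union dues: $2254.18 × 0.0436 = $98.28
(Employer's $211.94 toward dental insurance premium is not withheld from the employee.)
Total deductions = $150.80 + $221.59 + $37.64 + $89.39 + $348.32 + $56.35 + $139.31 + $164.78 + $198.87 + $98.28 = $1505.33
Net pay = $2254.18 − $1505.33 = $748.85

$748.85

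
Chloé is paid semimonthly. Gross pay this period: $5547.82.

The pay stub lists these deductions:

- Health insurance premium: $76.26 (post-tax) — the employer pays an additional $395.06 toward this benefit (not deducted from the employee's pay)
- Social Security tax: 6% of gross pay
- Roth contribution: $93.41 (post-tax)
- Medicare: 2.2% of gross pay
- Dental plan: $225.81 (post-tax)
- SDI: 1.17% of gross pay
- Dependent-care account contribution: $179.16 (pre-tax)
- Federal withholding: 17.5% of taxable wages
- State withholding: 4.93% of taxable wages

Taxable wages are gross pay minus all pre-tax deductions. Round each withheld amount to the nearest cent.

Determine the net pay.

$3249.16

Dependent-care account contribution: $179.16
Taxable wages = $5547.82 − $179.16 = $5368.66
Federal withholding: $5368.66 × 0.175 = $939.52
State withholding: $5368.66 × 0.0493 = $264.67
Social Security tax: $5547.82 × 0.06 = $332.87
Medicare: $5547.82 × 0.022 = $122.05
SDI: $5547.82 × 0.0117 = $64.91
Health insurance premium: $76.26
Dental plan: $225.81
Roth contribution: $93.41
(Employer's $395.06 toward health insurance premium is not withheld from the employee.)
Total deductions = $179.16 + $939.52 + $264.67 + $332.87 + $122.05 + $64.91 + $76.26 + $225.81 + $93.41 = $2298.66
Net pay = $5547.82 − $2298.66 = $3249.16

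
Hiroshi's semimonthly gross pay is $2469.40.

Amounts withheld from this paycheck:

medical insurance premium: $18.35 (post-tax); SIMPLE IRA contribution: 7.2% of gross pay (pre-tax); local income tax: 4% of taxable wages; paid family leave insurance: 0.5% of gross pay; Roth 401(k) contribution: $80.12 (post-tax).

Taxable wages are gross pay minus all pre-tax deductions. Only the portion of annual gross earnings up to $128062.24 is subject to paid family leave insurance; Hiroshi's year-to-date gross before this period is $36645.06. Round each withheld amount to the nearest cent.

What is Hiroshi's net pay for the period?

SIMPLE IRA contribution: $2469.40 × 0.072 = $177.80
Taxable wages = $2469.40 − $177.80 = $2291.60
Local income tax: $2291.60 × 0.04 = $91.66
Paid family leave insurance: cap not yet reached, full $2469.40 is subject → $2469.40 × 0.005 = $12.35
Roth 401(k) contribution: $80.12
Medical insurance premium: $18.35
Total deductions = $177.80 + $91.66 + $12.35 + $80.12 + $18.35 = $380.28
Net pay = $2469.40 − $380.28 = $2089.12

$2089.12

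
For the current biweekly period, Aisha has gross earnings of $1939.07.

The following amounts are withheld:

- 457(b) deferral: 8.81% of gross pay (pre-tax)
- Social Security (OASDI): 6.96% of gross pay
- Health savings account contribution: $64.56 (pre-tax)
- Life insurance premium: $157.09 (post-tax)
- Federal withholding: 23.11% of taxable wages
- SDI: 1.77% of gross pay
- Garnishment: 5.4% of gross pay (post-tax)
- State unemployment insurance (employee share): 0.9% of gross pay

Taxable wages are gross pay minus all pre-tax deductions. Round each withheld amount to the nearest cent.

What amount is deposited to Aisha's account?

457(b) deferral: $1939.07 × 0.0881 = $170.83
Health savings account contribution: $64.56
Pre-tax total = $170.83 + $64.56 = $235.39
Taxable wages = $1939.07 − $235.39 = $1703.68
Federal withholding: $1703.68 × 0.2311 = $393.72
State unemployment insurance (employee share): $1939.07 × 0.009 = $17.45
SDI: $1939.07 × 0.0177 = $34.32
Social Security (OASDI): $1939.07 × 0.0696 = $134.96
Life insurance premium: $157.09
Garnishment: $1939.07 × 0.054 = $104.71
Total deductions = $170.83 + $64.56 + $393.72 + $17.45 + $34.32 + $134.96 + $157.09 + $104.71 = $1077.64
Net pay = $1939.07 − $1077.64 = $861.43

$861.43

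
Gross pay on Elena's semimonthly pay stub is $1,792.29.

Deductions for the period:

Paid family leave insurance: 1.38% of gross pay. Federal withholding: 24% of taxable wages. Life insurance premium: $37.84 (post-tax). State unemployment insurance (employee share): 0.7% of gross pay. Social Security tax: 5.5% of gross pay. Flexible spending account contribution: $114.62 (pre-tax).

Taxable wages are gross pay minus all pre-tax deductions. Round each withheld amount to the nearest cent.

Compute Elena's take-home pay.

Flexible spending account contribution: $114.62
Taxable wages = $1,792.29 − $114.62 = $1,677.67
Federal withholding: $1,677.67 × 0.24 = $402.64
State unemployment insurance (employee share): $1,792.29 × 0.007 = $12.55
Social Security tax: $1,792.29 × 0.055 = $98.58
Paid family leave insurance: $1,792.29 × 0.0138 = $24.73
Life insurance premium: $37.84
Total deductions = $114.62 + $402.64 + $12.55 + $98.58 + $24.73 + $37.84 = $690.96
Net pay = $1,792.29 − $690.96 = $1,101.33

$1,101.33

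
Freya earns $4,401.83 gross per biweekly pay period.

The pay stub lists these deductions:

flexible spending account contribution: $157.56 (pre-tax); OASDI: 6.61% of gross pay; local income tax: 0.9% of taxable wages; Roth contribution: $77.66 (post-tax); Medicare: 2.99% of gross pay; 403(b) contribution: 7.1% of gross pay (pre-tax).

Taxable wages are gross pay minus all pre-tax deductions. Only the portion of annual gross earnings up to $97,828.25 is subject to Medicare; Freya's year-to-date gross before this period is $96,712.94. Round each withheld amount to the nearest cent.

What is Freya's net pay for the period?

Flexible spending account contribution: $157.56
403(b) contribution: $4,401.83 × 0.071 = $312.53
Pre-tax total = $157.56 + $312.53 = $470.09
Taxable wages = $4,401.83 − $470.09 = $3,931.74
Local income tax: $3,931.74 × 0.009 = $35.39
OASDI: $4,401.83 × 0.0661 = $290.96
Medicare: only $97,828.25 − $96,712.94 = $1,115.31 of this check is subject → $1,115.31 × 0.0299 = $33.35
Roth contribution: $77.66
Total deductions = $157.56 + $312.53 + $35.39 + $290.96 + $33.35 + $77.66 = $907.45
Net pay = $4,401.83 − $907.45 = $3,494.38

$3,494.38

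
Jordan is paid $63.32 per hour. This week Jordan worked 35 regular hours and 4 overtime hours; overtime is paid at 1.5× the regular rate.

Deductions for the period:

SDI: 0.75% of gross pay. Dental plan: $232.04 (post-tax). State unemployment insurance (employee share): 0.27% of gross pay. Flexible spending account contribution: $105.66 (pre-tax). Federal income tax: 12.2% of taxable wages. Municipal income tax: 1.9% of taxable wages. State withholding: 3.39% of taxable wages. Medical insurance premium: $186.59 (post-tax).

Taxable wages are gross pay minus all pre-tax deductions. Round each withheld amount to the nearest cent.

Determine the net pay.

$1,609.76

Regular pay: 35 × $63.32 = $2,216.20
Overtime pay: 4 × $63.32 × 1.5 = $379.92
Gross pay = $2,216.20 + $379.92 = $2,596.12
Flexible spending account contribution: $105.66
Taxable wages = $2,596.12 − $105.66 = $2,490.46
Federal income tax: $2,490.46 × 0.122 = $303.84
State withholding: $2,490.46 × 0.0339 = $84.43
Municipal income tax: $2,490.46 × 0.019 = $47.32
SDI: $2,596.12 × 0.0075 = $19.47
State unemployment insurance (employee share): $2,596.12 × 0.0027 = $7.01
Dental plan: $232.04
Medical insurance premium: $186.59
Total deductions = $105.66 + $303.84 + $84.43 + $47.32 + $19.47 + $7.01 + $232.04 + $186.59 = $986.36
Net pay = $2,596.12 − $986.36 = $1,609.76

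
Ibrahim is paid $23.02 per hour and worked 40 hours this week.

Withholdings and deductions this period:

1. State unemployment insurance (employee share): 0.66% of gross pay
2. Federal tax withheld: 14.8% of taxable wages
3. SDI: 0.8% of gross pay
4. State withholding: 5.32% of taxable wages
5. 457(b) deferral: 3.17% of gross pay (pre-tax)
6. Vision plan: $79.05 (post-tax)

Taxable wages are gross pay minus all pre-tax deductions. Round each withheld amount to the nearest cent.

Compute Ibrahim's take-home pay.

Gross pay: 40 × $23.02 = $920.80
457(b) deferral: $920.80 × 0.0317 = $29.19
Taxable wages = $920.80 − $29.19 = $891.61
Federal tax withheld: $891.61 × 0.148 = $131.96
State withholding: $891.61 × 0.0532 = $47.43
SDI: $920.80 × 0.008 = $7.37
State unemployment insurance (employee share): $920.80 × 0.0066 = $6.08
Vision plan: $79.05
Total deductions = $29.19 + $131.96 + $47.43 + $7.37 + $6.08 + $79.05 = $301.08
Net pay = $920.80 − $301.08 = $619.72

$619.72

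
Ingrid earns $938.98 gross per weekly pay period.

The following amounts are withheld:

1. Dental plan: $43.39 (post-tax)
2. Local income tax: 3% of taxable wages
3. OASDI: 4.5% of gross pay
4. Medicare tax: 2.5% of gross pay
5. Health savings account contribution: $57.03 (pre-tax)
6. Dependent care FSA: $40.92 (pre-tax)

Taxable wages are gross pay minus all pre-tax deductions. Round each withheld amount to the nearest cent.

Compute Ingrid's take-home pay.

$706.69

Health savings account contribution: $57.03
Dependent care FSA: $40.92
Pre-tax total = $57.03 + $40.92 = $97.95
Taxable wages = $938.98 − $97.95 = $841.03
Local income tax: $841.03 × 0.03 = $25.23
Medicare tax: $938.98 × 0.025 = $23.47
OASDI: $938.98 × 0.045 = $42.25
Dental plan: $43.39
Total deductions = $57.03 + $40.92 + $25.23 + $23.47 + $42.25 + $43.39 = $232.29
Net pay = $938.98 − $232.29 = $706.69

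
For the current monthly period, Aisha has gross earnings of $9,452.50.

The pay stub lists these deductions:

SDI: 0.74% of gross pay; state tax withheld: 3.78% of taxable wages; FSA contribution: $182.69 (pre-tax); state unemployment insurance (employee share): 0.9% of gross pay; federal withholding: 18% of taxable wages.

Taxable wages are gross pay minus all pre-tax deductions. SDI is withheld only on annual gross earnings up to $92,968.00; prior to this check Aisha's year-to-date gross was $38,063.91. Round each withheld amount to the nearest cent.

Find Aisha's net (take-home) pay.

$7,095.82

FSA contribution: $182.69
Taxable wages = $9,452.50 − $182.69 = $9,269.81
State tax withheld: $9,269.81 × 0.0378 = $350.40
Federal withholding: $9,269.81 × 0.18 = $1,668.57
State unemployment insurance (employee share): $9,452.50 × 0.009 = $85.07
SDI: cap not yet reached, full $9,452.50 is subject → $9,452.50 × 0.0074 = $69.95
Total deductions = $182.69 + $350.40 + $1,668.57 + $85.07 + $69.95 = $2,356.68
Net pay = $9,452.50 − $2,356.68 = $7,095.82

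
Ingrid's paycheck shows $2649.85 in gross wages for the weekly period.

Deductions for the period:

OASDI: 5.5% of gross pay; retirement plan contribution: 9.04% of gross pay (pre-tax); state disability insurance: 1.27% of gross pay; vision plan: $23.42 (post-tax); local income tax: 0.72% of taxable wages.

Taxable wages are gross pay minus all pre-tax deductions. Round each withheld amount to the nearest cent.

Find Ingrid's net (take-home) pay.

$2190.14

Retirement plan contribution: $2649.85 × 0.0904 = $239.55
Taxable wages = $2649.85 − $239.55 = $2410.30
Local income tax: $2410.30 × 0.0072 = $17.35
OASDI: $2649.85 × 0.055 = $145.74
State disability insurance: $2649.85 × 0.0127 = $33.65
Vision plan: $23.42
Total deductions = $239.55 + $17.35 + $145.74 + $33.65 + $23.42 = $459.71
Net pay = $2649.85 − $459.71 = $2190.14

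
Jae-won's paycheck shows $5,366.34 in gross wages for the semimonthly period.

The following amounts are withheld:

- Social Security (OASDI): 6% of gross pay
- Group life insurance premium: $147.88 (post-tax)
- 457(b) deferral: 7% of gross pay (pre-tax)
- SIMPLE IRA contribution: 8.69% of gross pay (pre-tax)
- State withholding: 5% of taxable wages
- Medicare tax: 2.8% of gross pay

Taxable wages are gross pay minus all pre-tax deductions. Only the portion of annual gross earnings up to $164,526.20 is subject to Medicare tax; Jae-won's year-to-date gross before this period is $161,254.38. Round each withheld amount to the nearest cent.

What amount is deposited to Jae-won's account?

SIMPLE IRA contribution: $5,366.34 × 0.0869 = $466.33
457(b) deferral: $5,366.34 × 0.07 = $375.64
Pre-tax total = $466.33 + $375.64 = $841.97
Taxable wages = $5,366.34 − $841.97 = $4,524.37
State withholding: $4,524.37 × 0.05 = $226.22
Medicare tax: only $164,526.20 − $161,254.38 = $3,271.82 of this check is subject → $3,271.82 × 0.028 = $91.61
Social Security (OASDI): $5,366.34 × 0.06 = $321.98
Group life insurance premium: $147.88
Total deductions = $466.33 + $375.64 + $226.22 + $91.61 + $321.98 + $147.88 = $1,629.66
Net pay = $5,366.34 − $1,629.66 = $3,736.68

$3,736.68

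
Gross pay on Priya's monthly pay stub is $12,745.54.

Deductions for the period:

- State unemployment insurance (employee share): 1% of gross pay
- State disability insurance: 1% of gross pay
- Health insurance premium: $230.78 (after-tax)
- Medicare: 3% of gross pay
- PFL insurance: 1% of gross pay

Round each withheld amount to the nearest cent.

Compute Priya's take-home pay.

$11,750.01

Medicare: $12,745.54 × 0.03 = $382.37
State disability insurance: $12,745.54 × 0.01 = $127.46
State unemployment insurance (employee share): $12,745.54 × 0.01 = $127.46
PFL insurance: $12,745.54 × 0.01 = $127.46
Health insurance premium: $230.78
Total deductions = $382.37 + $127.46 + $127.46 + $127.46 + $230.78 = $995.53
Net pay = $12,745.54 − $995.53 = $11,750.01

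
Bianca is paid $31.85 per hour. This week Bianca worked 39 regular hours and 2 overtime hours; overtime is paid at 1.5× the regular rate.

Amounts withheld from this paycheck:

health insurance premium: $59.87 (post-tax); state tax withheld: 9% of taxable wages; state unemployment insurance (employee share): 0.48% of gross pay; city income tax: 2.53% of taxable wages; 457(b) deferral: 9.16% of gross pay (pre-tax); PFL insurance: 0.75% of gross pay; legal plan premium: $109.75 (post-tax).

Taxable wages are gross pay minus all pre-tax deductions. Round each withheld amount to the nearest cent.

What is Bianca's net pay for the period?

$888.99

Regular pay: 39 × $31.85 = $1242.15
Overtime pay: 2 × $31.85 × 1.5 = $95.55
Gross pay = $1242.15 + $95.55 = $1337.70
457(b) deferral: $1337.70 × 0.0916 = $122.53
Taxable wages = $1337.70 − $122.53 = $1215.17
State tax withheld: $1215.17 × 0.09 = $109.37
City income tax: $1215.17 × 0.0253 = $30.74
PFL insurance: $1337.70 × 0.0075 = $10.03
State unemployment insurance (employee share): $1337.70 × 0.0048 = $6.42
Legal plan premium: $109.75
Health insurance premium: $59.87
Total deductions = $122.53 + $109.37 + $30.74 + $10.03 + $6.42 + $109.75 + $59.87 = $448.71
Net pay = $1337.70 − $448.71 = $888.99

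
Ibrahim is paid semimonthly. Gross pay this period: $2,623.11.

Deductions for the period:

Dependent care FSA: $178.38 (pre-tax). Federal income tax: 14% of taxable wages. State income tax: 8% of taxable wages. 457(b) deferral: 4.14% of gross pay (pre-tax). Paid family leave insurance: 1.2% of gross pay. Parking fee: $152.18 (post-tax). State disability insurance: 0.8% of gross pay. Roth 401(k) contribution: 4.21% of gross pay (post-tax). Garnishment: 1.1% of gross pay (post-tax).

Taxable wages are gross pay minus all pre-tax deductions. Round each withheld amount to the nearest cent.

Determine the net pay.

Dependent care FSA: $178.38
457(b) deferral: $2,623.11 × 0.0414 = $108.60
Pre-tax total = $178.38 + $108.60 = $286.98
Taxable wages = $2,623.11 − $286.98 = $2,336.13
Federal income tax: $2,336.13 × 0.14 = $327.06
State income tax: $2,336.13 × 0.08 = $186.89
State disability insurance: $2,623.11 × 0.008 = $20.98
Paid family leave insurance: $2,623.11 × 0.012 = $31.48
Parking fee: $152.18
Roth 401(k) contribution: $2,623.11 × 0.0421 = $110.43
Garnishment: $2,623.11 × 0.011 = $28.85
Total deductions = $178.38 + $108.60 + $327.06 + $186.89 + $20.98 + $31.48 + $152.18 + $110.43 + $28.85 = $1,144.85
Net pay = $2,623.11 − $1,144.85 = $1,478.26

$1,478.26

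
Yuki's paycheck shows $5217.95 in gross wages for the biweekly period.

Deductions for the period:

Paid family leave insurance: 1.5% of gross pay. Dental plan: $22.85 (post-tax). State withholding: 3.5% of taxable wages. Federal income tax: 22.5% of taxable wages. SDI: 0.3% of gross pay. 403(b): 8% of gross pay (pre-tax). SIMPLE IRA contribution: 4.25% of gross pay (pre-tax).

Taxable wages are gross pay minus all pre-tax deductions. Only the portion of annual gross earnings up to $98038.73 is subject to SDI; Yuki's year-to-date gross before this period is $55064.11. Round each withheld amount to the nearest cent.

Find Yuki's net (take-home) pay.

$3271.50

SIMPLE IRA contribution: $5217.95 × 0.0425 = $221.76
403(b): $5217.95 × 0.08 = $417.44
Pre-tax total = $221.76 + $417.44 = $639.20
Taxable wages = $5217.95 − $639.20 = $4578.75
Federal income tax: $4578.75 × 0.225 = $1030.22
State withholding: $4578.75 × 0.035 = $160.26
SDI: cap not yet reached, full $5217.95 is subject → $5217.95 × 0.003 = $15.65
Paid family leave insurance: $5217.95 × 0.015 = $78.27
Dental plan: $22.85
Total deductions = $221.76 + $417.44 + $1030.22 + $160.26 + $15.65 + $78.27 + $22.85 = $1946.45
Net pay = $5217.95 − $1946.45 = $3271.50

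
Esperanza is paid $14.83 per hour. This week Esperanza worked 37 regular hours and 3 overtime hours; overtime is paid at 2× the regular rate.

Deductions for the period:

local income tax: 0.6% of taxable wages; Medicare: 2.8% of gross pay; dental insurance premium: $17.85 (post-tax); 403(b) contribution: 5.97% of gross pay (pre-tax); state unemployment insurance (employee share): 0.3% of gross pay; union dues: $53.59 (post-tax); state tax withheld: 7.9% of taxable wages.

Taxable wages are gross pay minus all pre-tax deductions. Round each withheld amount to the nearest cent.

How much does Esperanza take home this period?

$457.44

Regular pay: 37 × $14.83 = $548.71
Overtime pay: 3 × $14.83 × 2 = $88.98
Gross pay = $548.71 + $88.98 = $637.69
403(b) contribution: $637.69 × 0.0597 = $38.07
Taxable wages = $637.69 − $38.07 = $599.62
State tax withheld: $599.62 × 0.079 = $47.37
Local income tax: $599.62 × 0.006 = $3.60
Medicare: $637.69 × 0.028 = $17.86
State unemployment insurance (employee share): $637.69 × 0.003 = $1.91
Union dues: $53.59
Dental insurance premium: $17.85
Total deductions = $38.07 + $47.37 + $3.60 + $17.86 + $1.91 + $53.59 + $17.85 = $180.25
Net pay = $637.69 − $180.25 = $457.44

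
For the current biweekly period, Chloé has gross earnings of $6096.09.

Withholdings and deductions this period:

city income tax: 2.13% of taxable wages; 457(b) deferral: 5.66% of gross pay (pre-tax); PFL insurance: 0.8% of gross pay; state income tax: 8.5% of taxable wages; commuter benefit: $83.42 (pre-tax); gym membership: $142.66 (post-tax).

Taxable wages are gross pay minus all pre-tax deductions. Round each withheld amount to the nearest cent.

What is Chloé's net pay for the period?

457(b) deferral: $6096.09 × 0.0566 = $345.04
Commuter benefit: $83.42
Pre-tax total = $345.04 + $83.42 = $428.46
Taxable wages = $6096.09 − $428.46 = $5667.63
City income tax: $5667.63 × 0.0213 = $120.72
State income tax: $5667.63 × 0.085 = $481.75
PFL insurance: $6096.09 × 0.008 = $48.77
Gym membership: $142.66
Total deductions = $345.04 + $83.42 + $120.72 + $481.75 + $48.77 + $142.66 = $1222.36
Net pay = $6096.09 − $1222.36 = $4873.73

$4873.73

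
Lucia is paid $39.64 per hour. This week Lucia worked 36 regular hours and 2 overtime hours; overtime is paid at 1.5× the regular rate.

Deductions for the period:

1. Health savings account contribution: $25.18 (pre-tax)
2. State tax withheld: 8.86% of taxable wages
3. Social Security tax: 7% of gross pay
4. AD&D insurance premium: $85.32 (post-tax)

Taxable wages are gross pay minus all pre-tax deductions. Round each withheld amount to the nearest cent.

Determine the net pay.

$1,192.50

Regular pay: 36 × $39.64 = $1,427.04
Overtime pay: 2 × $39.64 × 1.5 = $118.92
Gross pay = $1,427.04 + $118.92 = $1,545.96
Health savings account contribution: $25.18
Taxable wages = $1,545.96 − $25.18 = $1,520.78
State tax withheld: $1,520.78 × 0.0886 = $134.74
Social Security tax: $1,545.96 × 0.07 = $108.22
AD&D insurance premium: $85.32
Total deductions = $25.18 + $134.74 + $108.22 + $85.32 = $353.46
Net pay = $1,545.96 − $353.46 = $1,192.50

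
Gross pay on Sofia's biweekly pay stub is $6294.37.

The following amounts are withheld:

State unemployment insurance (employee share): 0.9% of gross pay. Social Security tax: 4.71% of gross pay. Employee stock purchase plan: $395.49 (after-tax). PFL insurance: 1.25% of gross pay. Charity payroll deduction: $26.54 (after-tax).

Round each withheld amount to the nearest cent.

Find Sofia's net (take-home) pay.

PFL insurance: $6294.37 × 0.0125 = $78.68
Social Security tax: $6294.37 × 0.0471 = $296.46
State unemployment insurance (employee share): $6294.37 × 0.009 = $56.65
Charity payroll deduction: $26.54
Employee stock purchase plan: $395.49
Total deductions = $78.68 + $296.46 + $56.65 + $26.54 + $395.49 = $853.82
Net pay = $6294.37 − $853.82 = $5440.55

$5440.55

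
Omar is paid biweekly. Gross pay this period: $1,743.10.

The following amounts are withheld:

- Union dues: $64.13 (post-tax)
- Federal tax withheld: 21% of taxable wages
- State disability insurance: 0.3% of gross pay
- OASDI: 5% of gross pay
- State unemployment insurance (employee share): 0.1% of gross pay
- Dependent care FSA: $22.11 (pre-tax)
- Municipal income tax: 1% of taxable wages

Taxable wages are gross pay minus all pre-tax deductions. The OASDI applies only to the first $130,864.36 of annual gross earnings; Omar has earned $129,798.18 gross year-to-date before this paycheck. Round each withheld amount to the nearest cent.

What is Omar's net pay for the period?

Dependent care FSA: $22.11
Taxable wages = $1,743.10 − $22.11 = $1,720.99
Federal tax withheld: $1,720.99 × 0.21 = $361.41
Municipal income tax: $1,720.99 × 0.01 = $17.21
OASDI: only $130,864.36 − $129,798.18 = $1,066.18 of this check is subject → $1,066.18 × 0.05 = $53.31
State disability insurance: $1,743.10 × 0.003 = $5.23
State unemployment insurance (employee share): $1,743.10 × 0.001 = $1.74
Union dues: $64.13
Total deductions = $22.11 + $361.41 + $17.21 + $53.31 + $5.23 + $1.74 + $64.13 = $525.14
Net pay = $1,743.10 − $525.14 = $1,217.96

$1,217.96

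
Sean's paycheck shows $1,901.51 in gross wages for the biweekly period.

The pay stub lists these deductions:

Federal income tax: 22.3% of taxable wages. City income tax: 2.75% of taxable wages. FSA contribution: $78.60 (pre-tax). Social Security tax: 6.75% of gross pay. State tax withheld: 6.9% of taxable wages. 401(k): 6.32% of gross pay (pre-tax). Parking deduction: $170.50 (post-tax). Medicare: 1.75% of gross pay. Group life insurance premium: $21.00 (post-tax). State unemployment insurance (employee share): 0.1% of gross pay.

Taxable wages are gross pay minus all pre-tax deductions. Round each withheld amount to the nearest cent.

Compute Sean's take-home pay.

FSA contribution: $78.60
401(k): $1,901.51 × 0.0632 = $120.18
Pre-tax total = $78.60 + $120.18 = $198.78
Taxable wages = $1,901.51 − $198.78 = $1,702.73
Federal income tax: $1,702.73 × 0.223 = $379.71
State tax withheld: $1,702.73 × 0.069 = $117.49
City income tax: $1,702.73 × 0.0275 = $46.83
State unemployment insurance (employee share): $1,901.51 × 0.001 = $1.90
Medicare: $1,901.51 × 0.0175 = $33.28
Social Security tax: $1,901.51 × 0.0675 = $128.35
Group life insurance premium: $21.00
Parking deduction: $170.50
Total deductions = $78.60 + $120.18 + $379.71 + $117.49 + $46.83 + $1.90 + $33.28 + $128.35 + $21.00 + $170.50 = $1,097.84
Net pay = $1,901.51 − $1,097.84 = $803.67

$803.67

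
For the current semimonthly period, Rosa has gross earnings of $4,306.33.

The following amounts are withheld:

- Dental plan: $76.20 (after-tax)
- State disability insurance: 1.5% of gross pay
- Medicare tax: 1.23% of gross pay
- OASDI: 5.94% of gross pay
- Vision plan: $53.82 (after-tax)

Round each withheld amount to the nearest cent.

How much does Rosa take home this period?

Medicare tax: $4,306.33 × 0.0123 = $52.97
OASDI: $4,306.33 × 0.0594 = $255.80
State disability insurance: $4,306.33 × 0.015 = $64.59
Dental plan: $76.20
Vision plan: $53.82
Total deductions = $52.97 + $255.80 + $64.59 + $76.20 + $53.82 = $503.38
Net pay = $4,306.33 − $503.38 = $3,802.95

$3,802.95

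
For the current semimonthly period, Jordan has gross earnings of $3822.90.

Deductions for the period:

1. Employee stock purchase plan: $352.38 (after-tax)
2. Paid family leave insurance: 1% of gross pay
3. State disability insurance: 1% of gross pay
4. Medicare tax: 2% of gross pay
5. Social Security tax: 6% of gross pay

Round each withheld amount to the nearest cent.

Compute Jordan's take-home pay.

$3088.23

Medicare tax: $3822.90 × 0.02 = $76.46
Social Security tax: $3822.90 × 0.06 = $229.37
Paid family leave insurance: $3822.90 × 0.01 = $38.23
State disability insurance: $3822.90 × 0.01 = $38.23
Employee stock purchase plan: $352.38
Total deductions = $76.46 + $229.37 + $38.23 + $38.23 + $352.38 = $734.67
Net pay = $3822.90 − $734.67 = $3088.23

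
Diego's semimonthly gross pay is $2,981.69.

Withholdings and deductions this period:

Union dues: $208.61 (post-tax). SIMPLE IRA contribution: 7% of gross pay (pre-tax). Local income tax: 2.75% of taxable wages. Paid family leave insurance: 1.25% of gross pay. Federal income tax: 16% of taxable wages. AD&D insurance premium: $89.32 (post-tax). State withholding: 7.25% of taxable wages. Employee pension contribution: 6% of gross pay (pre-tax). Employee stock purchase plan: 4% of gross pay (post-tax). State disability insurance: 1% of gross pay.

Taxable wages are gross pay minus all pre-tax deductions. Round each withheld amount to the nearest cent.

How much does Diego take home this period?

$1,435.32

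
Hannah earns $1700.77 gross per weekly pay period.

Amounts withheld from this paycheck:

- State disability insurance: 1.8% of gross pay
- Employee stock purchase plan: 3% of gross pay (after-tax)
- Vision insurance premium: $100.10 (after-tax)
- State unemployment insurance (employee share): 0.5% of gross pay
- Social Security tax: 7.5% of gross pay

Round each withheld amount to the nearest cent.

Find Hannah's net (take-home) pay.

State disability insurance: $1700.77 × 0.018 = $30.61
Social Security tax: $1700.77 × 0.075 = $127.56
State unemployment insurance (employee share): $1700.77 × 0.005 = $8.50
Employee stock purchase plan: $1700.77 × 0.03 = $51.02
Vision insurance premium: $100.10
Total deductions = $30.61 + $127.56 + $8.50 + $51.02 + $100.10 = $317.79
Net pay = $1700.77 − $317.79 = $1382.98

$1382.98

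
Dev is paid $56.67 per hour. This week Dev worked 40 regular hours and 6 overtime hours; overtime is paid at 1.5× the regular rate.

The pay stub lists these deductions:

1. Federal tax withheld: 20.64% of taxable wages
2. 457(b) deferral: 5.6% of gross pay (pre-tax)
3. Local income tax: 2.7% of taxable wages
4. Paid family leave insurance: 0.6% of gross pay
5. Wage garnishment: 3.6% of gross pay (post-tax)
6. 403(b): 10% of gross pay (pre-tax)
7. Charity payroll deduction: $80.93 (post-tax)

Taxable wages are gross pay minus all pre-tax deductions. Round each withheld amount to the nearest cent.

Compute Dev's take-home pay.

$1,599.08

Regular pay: 40 × $56.67 = $2,266.80
Overtime pay: 6 × $56.67 × 1.5 = $510.03
Gross pay = $2,266.80 + $510.03 = $2,776.83
403(b): $2,776.83 × 0.1 = $277.68
457(b) deferral: $2,776.83 × 0.056 = $155.50
Pre-tax total = $277.68 + $155.50 = $433.18
Taxable wages = $2,776.83 − $433.18 = $2,343.65
Local income tax: $2,343.65 × 0.027 = $63.28
Federal tax withheld: $2,343.65 × 0.2064 = $483.73
Paid family leave insurance: $2,776.83 × 0.006 = $16.66
Charity payroll deduction: $80.93
Wage garnishment: $2,776.83 × 0.036 = $99.97
Total deductions = $277.68 + $155.50 + $63.28 + $483.73 + $16.66 + $80.93 + $99.97 = $1,177.75
Net pay = $2,776.83 − $1,177.75 = $1,599.08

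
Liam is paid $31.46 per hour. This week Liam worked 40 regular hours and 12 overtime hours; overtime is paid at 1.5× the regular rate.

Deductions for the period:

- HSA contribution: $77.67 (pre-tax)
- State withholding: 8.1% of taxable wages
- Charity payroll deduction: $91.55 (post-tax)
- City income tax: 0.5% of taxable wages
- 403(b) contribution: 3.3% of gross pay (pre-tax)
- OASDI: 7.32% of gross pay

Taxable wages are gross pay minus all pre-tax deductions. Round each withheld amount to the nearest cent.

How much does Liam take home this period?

$1,316.62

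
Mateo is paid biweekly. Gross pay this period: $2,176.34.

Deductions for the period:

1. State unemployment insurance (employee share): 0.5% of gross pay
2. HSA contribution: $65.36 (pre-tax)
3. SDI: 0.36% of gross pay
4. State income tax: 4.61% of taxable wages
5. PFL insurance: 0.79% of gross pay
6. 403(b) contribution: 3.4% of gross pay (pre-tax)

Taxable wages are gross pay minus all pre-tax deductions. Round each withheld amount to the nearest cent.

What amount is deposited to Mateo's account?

$1,907.18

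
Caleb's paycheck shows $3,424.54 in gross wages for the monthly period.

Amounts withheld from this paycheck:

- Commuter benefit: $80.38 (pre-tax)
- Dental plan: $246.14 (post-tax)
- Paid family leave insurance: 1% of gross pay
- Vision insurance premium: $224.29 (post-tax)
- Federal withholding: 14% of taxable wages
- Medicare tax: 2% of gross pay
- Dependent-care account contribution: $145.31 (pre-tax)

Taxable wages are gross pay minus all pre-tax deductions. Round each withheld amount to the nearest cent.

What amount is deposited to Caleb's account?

Dependent-care account contribution: $145.31
Commuter benefit: $80.38
Pre-tax total = $145.31 + $80.38 = $225.69
Taxable wages = $3,424.54 − $225.69 = $3,198.85
Federal withholding: $3,198.85 × 0.14 = $447.84
Medicare tax: $3,424.54 × 0.02 = $68.49
Paid family leave insurance: $3,424.54 × 0.01 = $34.25
Dental plan: $246.14
Vision insurance premium: $224.29
Total deductions = $145.31 + $80.38 + $447.84 + $68.49 + $34.25 + $246.14 + $224.29 = $1,246.70
Net pay = $3,424.54 − $1,246.70 = $2,177.84

$2,177.84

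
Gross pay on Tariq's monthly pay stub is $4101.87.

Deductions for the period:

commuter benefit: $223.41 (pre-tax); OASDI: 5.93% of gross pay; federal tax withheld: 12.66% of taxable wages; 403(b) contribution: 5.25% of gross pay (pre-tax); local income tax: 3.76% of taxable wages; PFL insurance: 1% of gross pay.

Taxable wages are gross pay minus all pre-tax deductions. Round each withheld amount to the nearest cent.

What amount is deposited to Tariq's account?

Commuter benefit: $223.41
403(b) contribution: $4101.87 × 0.0525 = $215.35
Pre-tax total = $223.41 + $215.35 = $438.76
Taxable wages = $4101.87 − $438.76 = $3663.11
Federal tax withheld: $3663.11 × 0.1266 = $463.75
Local income tax: $3663.11 × 0.0376 = $137.73
PFL insurance: $4101.87 × 0.01 = $41.02
OASDI: $4101.87 × 0.0593 = $243.24
Total deductions = $223.41 + $215.35 + $463.75 + $137.73 + $41.02 + $243.24 = $1324.50
Net pay = $4101.87 − $1324.50 = $2777.37

$2777.37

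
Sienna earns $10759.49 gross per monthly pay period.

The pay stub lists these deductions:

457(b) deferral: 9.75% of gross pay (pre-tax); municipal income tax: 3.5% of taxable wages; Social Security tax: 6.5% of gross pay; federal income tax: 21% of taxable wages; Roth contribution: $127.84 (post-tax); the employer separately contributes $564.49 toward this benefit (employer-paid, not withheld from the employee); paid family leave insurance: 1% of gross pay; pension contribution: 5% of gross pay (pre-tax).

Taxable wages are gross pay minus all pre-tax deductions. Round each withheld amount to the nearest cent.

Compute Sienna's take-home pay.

457(b) deferral: $10759.49 × 0.0975 = $1049.05
Pension contribution: $10759.49 × 0.05 = $537.97
Pre-tax total = $1049.05 + $537.97 = $1587.02
Taxable wages = $10759.49 − $1587.02 = $9172.47
Federal income tax: $9172.47 × 0.21 = $1926.22
Municipal income tax: $9172.47 × 0.035 = $321.04
Paid family leave insurance: $10759.49 × 0.01 = $107.59
Social Security tax: $10759.49 × 0.065 = $699.37
Roth contribution: $127.84
(Employer's $564.49 toward Roth contribution is not withheld from the employee.)
Total deductions = $1049.05 + $537.97 + $1926.22 + $321.04 + $107.59 + $699.37 + $127.84 = $4769.08
Net pay = $10759.49 − $4769.08 = $5990.41

$5990.41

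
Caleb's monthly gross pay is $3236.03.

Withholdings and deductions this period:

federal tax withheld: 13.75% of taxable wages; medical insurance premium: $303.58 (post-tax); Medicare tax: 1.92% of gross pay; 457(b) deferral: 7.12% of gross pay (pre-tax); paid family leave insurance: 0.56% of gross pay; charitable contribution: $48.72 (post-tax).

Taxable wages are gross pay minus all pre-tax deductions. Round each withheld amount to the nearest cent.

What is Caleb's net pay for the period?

457(b) deferral: $3236.03 × 0.0712 = $230.41
Taxable wages = $3236.03 − $230.41 = $3005.62
Federal tax withheld: $3005.62 × 0.1375 = $413.27
Medicare tax: $3236.03 × 0.0192 = $62.13
Paid family leave insurance: $3236.03 × 0.0056 = $18.12
Medical insurance premium: $303.58
Charitable contribution: $48.72
Total deductions = $230.41 + $413.27 + $62.13 + $18.12 + $303.58 + $48.72 = $1076.23
Net pay = $3236.03 − $1076.23 = $2159.80

$2159.80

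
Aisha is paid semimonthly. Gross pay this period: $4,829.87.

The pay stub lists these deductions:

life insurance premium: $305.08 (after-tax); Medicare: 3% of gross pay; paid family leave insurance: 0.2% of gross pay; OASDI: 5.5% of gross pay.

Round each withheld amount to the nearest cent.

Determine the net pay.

Medicare: $4,829.87 × 0.03 = $144.90
Paid family leave insurance: $4,829.87 × 0.002 = $9.66
OASDI: $4,829.87 × 0.055 = $265.64
Life insurance premium: $305.08
Total deductions = $144.90 + $9.66 + $265.64 + $305.08 = $725.28
Net pay = $4,829.87 − $725.28 = $4,104.59

$4,104.59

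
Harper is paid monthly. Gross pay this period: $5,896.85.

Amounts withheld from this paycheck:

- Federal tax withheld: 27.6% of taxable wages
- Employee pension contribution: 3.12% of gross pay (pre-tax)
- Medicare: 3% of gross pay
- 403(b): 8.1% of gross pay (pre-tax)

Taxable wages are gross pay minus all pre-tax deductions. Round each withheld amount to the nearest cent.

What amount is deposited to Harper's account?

403(b): $5,896.85 × 0.081 = $477.64
Employee pension contribution: $5,896.85 × 0.0312 = $183.98
Pre-tax total = $477.64 + $183.98 = $661.62
Taxable wages = $5,896.85 − $661.62 = $5,235.23
Federal tax withheld: $5,235.23 × 0.276 = $1,444.92
Medicare: $5,896.85 × 0.03 = $176.91
Total deductions = $477.64 + $183.98 + $1,444.92 + $176.91 = $2,283.45
Net pay = $5,896.85 − $2,283.45 = $3,613.40

$3,613.40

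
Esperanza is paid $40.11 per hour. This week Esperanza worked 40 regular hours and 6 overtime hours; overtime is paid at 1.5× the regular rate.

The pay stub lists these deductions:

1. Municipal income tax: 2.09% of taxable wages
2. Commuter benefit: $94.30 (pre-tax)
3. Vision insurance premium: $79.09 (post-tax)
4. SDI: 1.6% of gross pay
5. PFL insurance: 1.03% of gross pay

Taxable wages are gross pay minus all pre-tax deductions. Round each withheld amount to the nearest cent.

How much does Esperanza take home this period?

$1,701.20

Regular pay: 40 × $40.11 = $1,604.40
Overtime pay: 6 × $40.11 × 1.5 = $360.99
Gross pay = $1,604.40 + $360.99 = $1,965.39
Commuter benefit: $94.30
Taxable wages = $1,965.39 − $94.30 = $1,871.09
Municipal income tax: $1,871.09 × 0.0209 = $39.11
PFL insurance: $1,965.39 × 0.0103 = $20.24
SDI: $1,965.39 × 0.016 = $31.45
Vision insurance premium: $79.09
Total deductions = $94.30 + $39.11 + $20.24 + $31.45 + $79.09 = $264.19
Net pay = $1,965.39 − $264.19 = $1,701.20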